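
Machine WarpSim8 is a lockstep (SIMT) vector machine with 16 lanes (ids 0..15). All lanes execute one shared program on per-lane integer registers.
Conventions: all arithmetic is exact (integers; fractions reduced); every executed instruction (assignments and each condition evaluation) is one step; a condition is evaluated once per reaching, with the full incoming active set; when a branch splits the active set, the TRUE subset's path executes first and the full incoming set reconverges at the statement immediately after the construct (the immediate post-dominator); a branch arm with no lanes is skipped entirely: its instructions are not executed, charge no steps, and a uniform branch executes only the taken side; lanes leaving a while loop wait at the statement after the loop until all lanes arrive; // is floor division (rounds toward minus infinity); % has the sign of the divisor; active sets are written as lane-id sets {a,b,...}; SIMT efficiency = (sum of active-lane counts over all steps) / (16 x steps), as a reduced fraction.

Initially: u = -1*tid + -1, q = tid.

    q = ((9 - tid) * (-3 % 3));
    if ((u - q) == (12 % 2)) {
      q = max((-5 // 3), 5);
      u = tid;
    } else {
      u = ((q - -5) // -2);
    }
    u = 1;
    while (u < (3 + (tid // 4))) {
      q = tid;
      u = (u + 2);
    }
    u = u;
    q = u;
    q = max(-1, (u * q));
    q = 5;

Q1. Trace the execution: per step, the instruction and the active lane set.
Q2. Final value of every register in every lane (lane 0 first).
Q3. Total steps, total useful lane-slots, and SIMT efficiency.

step 0: q <- ((9 - tid) * (-3 % 3))  {0,1,2,3,4,5,6,7,8,9,10,11,12,13,14,15}
step 1: eval ((u - q) == (12 % 2))   {0,1,2,3,4,5,6,7,8,9,10,11,12,13,14,15}
step 2: u <- ((q - -5) // -2)        {0,1,2,3,4,5,6,7,8,9,10,11,12,13,14,15}
step 3: u <- 1                       {0,1,2,3,4,5,6,7,8,9,10,11,12,13,14,15}
step 4: eval (u < (3 + (tid // 4)))  {0,1,2,3,4,5,6,7,8,9,10,11,12,13,14,15}
step 5: q <- tid                     {0,1,2,3,4,5,6,7,8,9,10,11,12,13,14,15}
step 6: u <- (u + 2)                 {0,1,2,3,4,5,6,7,8,9,10,11,12,13,14,15}
step 7: eval (u < (3 + (tid // 4)))  {0,1,2,3,4,5,6,7,8,9,10,11,12,13,14,15}
step 8: q <- tid                     {4,5,6,7,8,9,10,11,12,13,14,15}
step 9: u <- (u + 2)                 {4,5,6,7,8,9,10,11,12,13,14,15}
step 10: eval (u < (3 + (tid // 4)))  {4,5,6,7,8,9,10,11,12,13,14,15}
step 11: q <- tid                     {12,13,14,15}
step 12: u <- (u + 2)                 {12,13,14,15}
step 13: eval (u < (3 + (tid // 4)))  {12,13,14,15}
step 14: u <- u                       {0,1,2,3,4,5,6,7,8,9,10,11,12,13,14,15}
step 15: q <- u                       {0,1,2,3,4,5,6,7,8,9,10,11,12,13,14,15}
step 16: q <- max(-1, (u * q))        {0,1,2,3,4,5,6,7,8,9,10,11,12,13,14,15}
step 17: q <- 5                       {0,1,2,3,4,5,6,7,8,9,10,11,12,13,14,15}

Answer: 18 steps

u: 3,3,3,3,5,5,5,5,5,5,5,5,7,7,7,7
q: 5,5,5,5,5,5,5,5,5,5,5,5,5,5,5,5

steps = 18; useful = 240; efficiency = 240/288 = 5/6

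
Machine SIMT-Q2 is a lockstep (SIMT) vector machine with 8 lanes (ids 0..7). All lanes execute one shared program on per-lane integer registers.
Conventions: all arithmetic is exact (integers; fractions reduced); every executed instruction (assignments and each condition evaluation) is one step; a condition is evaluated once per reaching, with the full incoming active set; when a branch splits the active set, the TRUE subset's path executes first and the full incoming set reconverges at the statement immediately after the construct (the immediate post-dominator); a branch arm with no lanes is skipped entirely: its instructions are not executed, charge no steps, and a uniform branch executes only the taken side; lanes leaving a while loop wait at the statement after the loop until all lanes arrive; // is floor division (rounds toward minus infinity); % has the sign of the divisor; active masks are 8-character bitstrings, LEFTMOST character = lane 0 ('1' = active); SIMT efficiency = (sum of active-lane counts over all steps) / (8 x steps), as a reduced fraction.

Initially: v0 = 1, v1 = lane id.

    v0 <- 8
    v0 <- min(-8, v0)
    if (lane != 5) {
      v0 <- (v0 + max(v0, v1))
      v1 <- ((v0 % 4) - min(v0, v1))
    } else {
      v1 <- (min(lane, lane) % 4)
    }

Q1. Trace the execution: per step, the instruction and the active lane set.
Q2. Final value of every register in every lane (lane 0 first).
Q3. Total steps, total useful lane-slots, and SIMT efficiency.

step 0: v0 <- 8                      11111111
step 1: v0 <- min(-8, v0)            11111111
step 2: eval (lane != 5)             11111111
step 3: v0 <- (v0 + max(v0, v1))     11111011
step 4: v1 <- ((v0 % 4) - min(v0, v1)) 11111011
step 5: v1 <- (min(lane, lane) % 4)  00000100

Answer: 6 steps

v0: -8,-7,-6,-5,-4,-8,-2,-1
v1: 8,8,8,8,4,1,4,4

steps = 6; useful = 39; efficiency = 39/48 = 13/16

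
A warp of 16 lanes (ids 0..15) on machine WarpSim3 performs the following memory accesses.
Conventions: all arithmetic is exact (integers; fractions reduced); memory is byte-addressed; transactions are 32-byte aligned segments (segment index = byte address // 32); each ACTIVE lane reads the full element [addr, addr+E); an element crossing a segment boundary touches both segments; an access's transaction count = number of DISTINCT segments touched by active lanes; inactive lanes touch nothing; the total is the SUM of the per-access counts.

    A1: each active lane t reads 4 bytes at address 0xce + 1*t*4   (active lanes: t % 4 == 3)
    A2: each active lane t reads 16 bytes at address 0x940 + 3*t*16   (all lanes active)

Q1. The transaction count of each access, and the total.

A1: 3 transactions
A2: 16 transactions

Answer: 3,16; total 19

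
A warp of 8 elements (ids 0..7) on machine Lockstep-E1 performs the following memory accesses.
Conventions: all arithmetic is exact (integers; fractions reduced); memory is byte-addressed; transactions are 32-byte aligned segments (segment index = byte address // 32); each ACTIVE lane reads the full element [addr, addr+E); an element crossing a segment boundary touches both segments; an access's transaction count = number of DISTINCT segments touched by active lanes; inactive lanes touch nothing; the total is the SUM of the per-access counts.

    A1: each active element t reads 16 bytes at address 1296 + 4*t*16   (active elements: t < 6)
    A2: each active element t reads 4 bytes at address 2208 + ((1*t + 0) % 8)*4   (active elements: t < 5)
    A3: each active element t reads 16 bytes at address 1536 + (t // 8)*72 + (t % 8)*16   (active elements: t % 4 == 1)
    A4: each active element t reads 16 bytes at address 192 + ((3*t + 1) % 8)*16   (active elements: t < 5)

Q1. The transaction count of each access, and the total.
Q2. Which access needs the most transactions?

A1: 6 transactions
A2: 1 transaction
A3: 2 transactions
A4: 4 transactions

Answer: 6,1,2,4; total 13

Answer: A1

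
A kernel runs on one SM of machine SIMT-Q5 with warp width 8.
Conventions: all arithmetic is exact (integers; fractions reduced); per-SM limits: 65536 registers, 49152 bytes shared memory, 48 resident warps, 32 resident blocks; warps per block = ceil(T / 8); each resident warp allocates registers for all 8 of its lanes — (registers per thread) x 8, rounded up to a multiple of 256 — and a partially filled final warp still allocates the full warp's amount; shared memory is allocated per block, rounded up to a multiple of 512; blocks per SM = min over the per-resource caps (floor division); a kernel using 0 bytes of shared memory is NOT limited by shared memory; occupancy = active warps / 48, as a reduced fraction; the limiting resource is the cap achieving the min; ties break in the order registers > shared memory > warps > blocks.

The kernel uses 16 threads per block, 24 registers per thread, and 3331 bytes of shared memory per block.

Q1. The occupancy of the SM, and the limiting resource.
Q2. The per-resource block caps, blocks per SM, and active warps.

Answer: occupancy 13/24, limited by shared memory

registers: 128 blocks
shared memory: 13 blocks
warps: 24 blocks
blocks: 32 blocks

Answer: 13 blocks, 26 active warps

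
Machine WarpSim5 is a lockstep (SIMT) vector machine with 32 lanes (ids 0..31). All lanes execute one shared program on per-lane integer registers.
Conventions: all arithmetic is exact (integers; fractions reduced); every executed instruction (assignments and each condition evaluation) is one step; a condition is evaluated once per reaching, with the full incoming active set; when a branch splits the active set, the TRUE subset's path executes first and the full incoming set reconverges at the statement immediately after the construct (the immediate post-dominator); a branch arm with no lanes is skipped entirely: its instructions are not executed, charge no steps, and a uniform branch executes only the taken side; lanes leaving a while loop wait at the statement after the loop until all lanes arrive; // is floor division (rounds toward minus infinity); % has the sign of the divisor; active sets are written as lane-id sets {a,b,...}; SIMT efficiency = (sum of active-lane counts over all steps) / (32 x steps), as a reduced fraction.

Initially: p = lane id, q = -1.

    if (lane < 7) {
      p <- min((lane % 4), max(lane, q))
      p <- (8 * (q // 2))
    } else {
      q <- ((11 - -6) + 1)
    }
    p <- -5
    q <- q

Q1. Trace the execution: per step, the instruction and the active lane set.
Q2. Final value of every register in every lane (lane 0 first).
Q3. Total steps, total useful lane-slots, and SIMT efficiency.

step 0: eval (lane < 7)              {0,1,2,3,4,5,6,7,8,9,10,11,12,13,14,15,16,17,18,19,20,21,22,23,24,25,26,27,28,29,30,31}
step 1: p <- min((lane % 4), max(lane, q)) {0,1,2,3,4,5,6}
step 2: p <- (8 * (q // 2))          {0,1,2,3,4,5,6}
step 3: q <- ((11 - -6) + 1)         {7,8,9,10,11,12,13,14,15,16,17,18,19,20,21,22,23,24,25,26,27,28,29,30,31}
step 4: p <- -5                      {0,1,2,3,4,5,6,7,8,9,10,11,12,13,14,15,16,17,18,19,20,21,22,23,24,25,26,27,28,29,30,31}
step 5: q <- q                       {0,1,2,3,4,5,6,7,8,9,10,11,12,13,14,15,16,17,18,19,20,21,22,23,24,25,26,27,28,29,30,31}

Answer: 6 steps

p: -5,-5,-5,-5,-5,-5,-5,-5,-5,-5,-5,-5,-5,-5,-5,-5,-5,-5,-5,-5,-5,-5,-5,-5,-5,-5,-5,-5,-5,-5,-5,-5
q: -1,-1,-1,-1,-1,-1,-1,18,18,18,18,18,18,18,18,18,18,18,18,18,18,18,18,18,18,18,18,18,18,18,18,18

steps = 6; useful = 135; efficiency = 135/192 = 45/64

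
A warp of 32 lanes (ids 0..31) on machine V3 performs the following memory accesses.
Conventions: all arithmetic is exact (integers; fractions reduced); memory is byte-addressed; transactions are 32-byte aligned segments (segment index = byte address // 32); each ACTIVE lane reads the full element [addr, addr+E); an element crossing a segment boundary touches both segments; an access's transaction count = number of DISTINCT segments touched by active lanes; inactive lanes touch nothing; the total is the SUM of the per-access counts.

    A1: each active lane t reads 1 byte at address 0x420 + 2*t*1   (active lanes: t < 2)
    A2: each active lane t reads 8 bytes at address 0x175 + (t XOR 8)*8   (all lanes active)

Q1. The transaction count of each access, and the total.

A1: 1 transaction
A2: 9 transactions

Answer: 1,9; total 10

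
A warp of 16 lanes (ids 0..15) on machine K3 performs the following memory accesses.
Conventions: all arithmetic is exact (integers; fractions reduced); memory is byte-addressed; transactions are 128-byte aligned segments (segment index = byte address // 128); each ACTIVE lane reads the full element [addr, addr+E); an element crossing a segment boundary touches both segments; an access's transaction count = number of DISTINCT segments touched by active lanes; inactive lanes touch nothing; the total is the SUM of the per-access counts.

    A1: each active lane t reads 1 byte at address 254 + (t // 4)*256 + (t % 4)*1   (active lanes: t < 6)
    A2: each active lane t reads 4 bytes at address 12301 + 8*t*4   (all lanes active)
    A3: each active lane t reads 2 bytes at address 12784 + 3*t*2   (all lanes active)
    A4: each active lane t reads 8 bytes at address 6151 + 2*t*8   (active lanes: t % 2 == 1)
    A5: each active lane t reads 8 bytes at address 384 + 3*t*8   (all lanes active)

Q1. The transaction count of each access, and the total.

A1: 3 transactions
A2: 4 transactions
A3: 2 transactions
A4: 2 transactions
A5: 3 transactions

Answer: 3,4,2,2,3; total 14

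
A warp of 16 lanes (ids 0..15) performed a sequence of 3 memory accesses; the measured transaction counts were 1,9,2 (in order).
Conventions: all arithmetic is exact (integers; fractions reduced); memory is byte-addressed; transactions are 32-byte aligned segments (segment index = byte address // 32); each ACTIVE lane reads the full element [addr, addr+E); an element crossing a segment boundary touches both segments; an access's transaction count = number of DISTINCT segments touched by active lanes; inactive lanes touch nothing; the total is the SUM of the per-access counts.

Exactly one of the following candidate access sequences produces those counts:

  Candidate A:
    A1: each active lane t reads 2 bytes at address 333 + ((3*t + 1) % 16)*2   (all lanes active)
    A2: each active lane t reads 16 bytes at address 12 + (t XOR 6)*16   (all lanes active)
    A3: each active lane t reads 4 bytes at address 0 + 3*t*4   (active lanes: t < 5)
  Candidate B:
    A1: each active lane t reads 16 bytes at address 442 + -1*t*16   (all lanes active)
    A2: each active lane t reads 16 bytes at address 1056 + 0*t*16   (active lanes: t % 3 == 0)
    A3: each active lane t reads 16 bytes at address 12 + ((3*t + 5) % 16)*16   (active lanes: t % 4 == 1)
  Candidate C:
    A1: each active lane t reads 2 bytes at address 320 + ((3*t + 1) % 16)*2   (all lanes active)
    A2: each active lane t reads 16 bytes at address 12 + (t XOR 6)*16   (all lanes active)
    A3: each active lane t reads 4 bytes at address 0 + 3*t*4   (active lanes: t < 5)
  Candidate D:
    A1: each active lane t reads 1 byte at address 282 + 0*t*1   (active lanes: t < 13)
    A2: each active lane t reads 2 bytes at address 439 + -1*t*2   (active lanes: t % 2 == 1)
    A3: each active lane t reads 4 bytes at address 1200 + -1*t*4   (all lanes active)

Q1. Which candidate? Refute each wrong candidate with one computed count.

A: A1 gives 2 transactions, not 1
B: A1 gives 9 transactions, not 1
D: A2 gives 2 transactions, not 9
C: all counts match (1,9,2)

Answer: C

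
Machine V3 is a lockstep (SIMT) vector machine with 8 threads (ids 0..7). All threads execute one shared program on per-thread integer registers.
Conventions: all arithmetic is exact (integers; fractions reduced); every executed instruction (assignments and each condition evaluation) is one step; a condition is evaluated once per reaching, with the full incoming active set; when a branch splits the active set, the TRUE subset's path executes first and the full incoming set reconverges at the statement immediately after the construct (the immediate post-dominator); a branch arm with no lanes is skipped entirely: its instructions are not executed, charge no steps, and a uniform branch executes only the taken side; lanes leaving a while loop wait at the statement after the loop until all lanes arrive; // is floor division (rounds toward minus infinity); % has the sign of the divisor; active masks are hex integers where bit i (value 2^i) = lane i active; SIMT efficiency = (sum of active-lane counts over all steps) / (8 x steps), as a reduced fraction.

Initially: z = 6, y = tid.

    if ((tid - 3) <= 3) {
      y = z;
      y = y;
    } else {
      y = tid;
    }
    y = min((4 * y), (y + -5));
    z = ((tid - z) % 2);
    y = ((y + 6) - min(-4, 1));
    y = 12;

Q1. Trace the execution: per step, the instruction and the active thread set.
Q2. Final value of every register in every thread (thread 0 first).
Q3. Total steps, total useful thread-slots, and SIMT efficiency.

step 0: eval ((tid - 3) <= 3)        0xff
step 1: y <- z                       0x7f
step 2: y <- y                       0x7f
step 3: y <- tid                     0x80
step 4: y <- min((4 * y), (y + -5))  0xff
step 5: z <- ((tid - z) % 2)         0xff
step 6: y <- ((y + 6) - min(-4, 1))  0xff
step 7: y <- 12                      0xff

Answer: 8 steps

z: 0,1,0,1,0,1,0,1
y: 12,12,12,12,12,12,12,12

steps = 8; useful = 55; efficiency = 55/64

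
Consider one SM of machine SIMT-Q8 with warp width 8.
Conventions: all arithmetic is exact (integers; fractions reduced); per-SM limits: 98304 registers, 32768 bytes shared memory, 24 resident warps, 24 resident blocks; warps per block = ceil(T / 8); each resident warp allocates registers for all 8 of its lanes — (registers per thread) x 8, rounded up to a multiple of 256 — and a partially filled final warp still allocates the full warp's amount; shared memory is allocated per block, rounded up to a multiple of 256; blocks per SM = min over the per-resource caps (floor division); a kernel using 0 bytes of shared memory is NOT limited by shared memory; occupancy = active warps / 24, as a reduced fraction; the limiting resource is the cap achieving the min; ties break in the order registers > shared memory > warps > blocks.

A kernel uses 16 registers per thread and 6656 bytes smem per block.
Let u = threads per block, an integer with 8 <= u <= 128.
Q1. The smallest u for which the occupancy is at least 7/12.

Answer: u = 25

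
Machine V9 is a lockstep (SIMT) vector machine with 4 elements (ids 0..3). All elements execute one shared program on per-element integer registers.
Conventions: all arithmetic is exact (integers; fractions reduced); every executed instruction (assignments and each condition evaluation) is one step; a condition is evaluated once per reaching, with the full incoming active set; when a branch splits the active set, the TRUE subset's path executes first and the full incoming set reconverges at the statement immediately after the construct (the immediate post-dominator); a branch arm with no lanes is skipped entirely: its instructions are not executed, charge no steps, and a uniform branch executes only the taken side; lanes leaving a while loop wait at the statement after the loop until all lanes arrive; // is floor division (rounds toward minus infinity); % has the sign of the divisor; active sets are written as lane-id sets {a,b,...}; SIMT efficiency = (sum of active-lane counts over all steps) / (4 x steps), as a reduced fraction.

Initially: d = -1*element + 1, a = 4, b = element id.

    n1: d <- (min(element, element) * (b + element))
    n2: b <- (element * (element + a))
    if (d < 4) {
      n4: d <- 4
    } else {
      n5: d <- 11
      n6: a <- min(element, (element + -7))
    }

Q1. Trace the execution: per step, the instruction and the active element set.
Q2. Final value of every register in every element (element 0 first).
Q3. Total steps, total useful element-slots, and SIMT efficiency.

step 0: d <- (min(element, element) * (b + element)) {0,1,2,3}
step 1: b <- (element * (element + a)) {0,1,2,3}
step 2: eval (d < 4)                 {0,1,2,3}
step 3: d <- 4                       {0,1}
step 4: d <- 11                      {2,3}
step 5: a <- min(element, (element + -7)) {2,3}

Answer: 6 steps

d: 4,4,11,11
a: 4,4,-5,-4
b: 0,5,12,21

steps = 6; useful = 18; efficiency = 18/24 = 3/4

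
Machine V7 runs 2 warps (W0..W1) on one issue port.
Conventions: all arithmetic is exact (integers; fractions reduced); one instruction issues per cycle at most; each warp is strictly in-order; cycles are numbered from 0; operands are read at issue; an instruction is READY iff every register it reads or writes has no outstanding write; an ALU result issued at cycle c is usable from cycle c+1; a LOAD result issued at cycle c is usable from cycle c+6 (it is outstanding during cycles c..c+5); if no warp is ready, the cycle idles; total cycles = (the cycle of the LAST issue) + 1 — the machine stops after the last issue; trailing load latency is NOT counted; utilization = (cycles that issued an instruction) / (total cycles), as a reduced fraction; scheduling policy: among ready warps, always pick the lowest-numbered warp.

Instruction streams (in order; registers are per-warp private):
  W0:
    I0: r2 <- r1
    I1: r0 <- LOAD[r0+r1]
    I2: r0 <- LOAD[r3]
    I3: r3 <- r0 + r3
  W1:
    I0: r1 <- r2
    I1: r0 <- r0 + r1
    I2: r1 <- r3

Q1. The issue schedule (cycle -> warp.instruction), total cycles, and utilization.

cycle 0: W0.I0
cycle 1: W0.I1
cycle 2: W1.I0
cycle 3: W1.I1
cycle 4: W1.I2
cycle 5: idle
cycle 6: idle
cycle 7: W0.I2
cycle 8: idle
cycle 9: idle
cycle 10: idle
cycle 11: idle
cycle 12: idle
cycle 13: W0.I3

Answer: 14 cycles, utilization 1/2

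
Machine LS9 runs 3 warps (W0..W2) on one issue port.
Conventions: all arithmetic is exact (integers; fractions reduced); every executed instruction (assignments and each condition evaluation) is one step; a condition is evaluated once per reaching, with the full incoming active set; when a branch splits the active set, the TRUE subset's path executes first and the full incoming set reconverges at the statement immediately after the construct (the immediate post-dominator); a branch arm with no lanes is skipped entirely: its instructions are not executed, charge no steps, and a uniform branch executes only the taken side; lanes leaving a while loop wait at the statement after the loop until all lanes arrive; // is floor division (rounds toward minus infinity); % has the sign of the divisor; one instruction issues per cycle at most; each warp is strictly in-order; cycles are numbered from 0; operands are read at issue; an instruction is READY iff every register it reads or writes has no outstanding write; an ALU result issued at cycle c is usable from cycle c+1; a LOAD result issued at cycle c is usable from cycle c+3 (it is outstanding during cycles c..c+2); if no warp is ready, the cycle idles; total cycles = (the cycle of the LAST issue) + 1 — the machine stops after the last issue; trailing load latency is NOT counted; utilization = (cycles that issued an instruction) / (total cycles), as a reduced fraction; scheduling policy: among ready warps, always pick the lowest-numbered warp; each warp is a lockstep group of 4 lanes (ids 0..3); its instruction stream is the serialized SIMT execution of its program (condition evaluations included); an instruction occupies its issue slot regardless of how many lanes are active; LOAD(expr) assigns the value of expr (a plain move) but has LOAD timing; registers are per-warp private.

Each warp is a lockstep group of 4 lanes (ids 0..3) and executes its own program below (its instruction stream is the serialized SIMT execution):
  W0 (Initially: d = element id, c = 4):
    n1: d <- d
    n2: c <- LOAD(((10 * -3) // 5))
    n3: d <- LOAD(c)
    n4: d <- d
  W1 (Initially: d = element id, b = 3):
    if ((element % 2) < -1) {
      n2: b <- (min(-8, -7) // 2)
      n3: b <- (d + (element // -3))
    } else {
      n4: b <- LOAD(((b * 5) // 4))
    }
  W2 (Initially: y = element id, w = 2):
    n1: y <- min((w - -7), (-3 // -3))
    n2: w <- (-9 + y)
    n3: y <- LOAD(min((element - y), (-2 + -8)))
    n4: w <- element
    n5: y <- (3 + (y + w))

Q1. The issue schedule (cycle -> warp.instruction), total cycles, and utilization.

cycle 0: W0.I0
cycle 1: W0.I1
cycle 2: W1.I0
cycle 3: W1.I1
cycle 4: W0.I2
cycle 5: W2.I0
cycle 6: W2.I1
cycle 7: W0.I3
cycle 8: W2.I2
cycle 9: W2.I3
cycle 10: idle
cycle 11: W2.I4

Answer: 12 cycles, utilization 11/12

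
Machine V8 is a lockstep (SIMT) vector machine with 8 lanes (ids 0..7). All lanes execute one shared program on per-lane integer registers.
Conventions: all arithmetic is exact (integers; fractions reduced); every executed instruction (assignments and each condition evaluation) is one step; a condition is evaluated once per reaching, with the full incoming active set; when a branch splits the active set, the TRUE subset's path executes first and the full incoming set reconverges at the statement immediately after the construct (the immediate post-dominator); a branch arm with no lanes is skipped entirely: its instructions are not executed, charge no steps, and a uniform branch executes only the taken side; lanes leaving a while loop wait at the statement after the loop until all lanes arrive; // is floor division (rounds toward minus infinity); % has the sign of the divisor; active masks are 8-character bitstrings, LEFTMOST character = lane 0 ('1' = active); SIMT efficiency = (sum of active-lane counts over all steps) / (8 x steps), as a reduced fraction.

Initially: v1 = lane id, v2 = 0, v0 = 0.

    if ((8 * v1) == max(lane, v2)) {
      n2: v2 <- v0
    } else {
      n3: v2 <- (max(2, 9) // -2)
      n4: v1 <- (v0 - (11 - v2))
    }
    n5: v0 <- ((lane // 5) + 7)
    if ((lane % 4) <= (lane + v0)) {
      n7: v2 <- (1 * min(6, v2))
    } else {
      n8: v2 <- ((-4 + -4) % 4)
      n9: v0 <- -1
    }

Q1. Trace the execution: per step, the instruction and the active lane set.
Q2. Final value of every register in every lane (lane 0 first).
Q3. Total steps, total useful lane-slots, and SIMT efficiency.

step 0: eval ((8 * v1) == max(lane, v2)) 11111111
step 1: v2 <- v0                     10000000
step 2: v2 <- (max(2, 9) // -2)      01111111
step 3: v1 <- (v0 - (11 - v2))       01111111
step 4: v0 <- ((lane // 5) + 7)      11111111
step 5: eval ((lane % 4) <= (lane + v0)) 11111111
step 6: v2 <- (1 * min(6, v2))       11111111

Answer: 7 steps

v1: 0,-16,-16,-16,-16,-16,-16,-16
v2: 0,-5,-5,-5,-5,-5,-5,-5
v0: 7,7,7,7,7,8,8,8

steps = 7; useful = 47; efficiency = 47/56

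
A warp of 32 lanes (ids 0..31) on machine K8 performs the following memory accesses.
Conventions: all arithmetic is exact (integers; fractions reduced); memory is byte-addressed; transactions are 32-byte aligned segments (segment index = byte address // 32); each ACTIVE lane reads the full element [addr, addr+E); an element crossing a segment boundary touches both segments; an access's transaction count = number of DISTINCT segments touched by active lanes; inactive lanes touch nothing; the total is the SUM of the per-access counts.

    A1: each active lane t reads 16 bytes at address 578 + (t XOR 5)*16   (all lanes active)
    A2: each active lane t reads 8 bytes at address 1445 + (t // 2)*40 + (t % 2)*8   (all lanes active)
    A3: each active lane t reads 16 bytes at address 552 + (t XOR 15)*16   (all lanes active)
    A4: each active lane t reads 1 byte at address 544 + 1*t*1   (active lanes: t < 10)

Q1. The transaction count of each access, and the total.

A1: 17 transactions
A2: 20 transactions
A3: 17 transactions
A4: 1 transaction

Answer: 17,20,17,1; total 55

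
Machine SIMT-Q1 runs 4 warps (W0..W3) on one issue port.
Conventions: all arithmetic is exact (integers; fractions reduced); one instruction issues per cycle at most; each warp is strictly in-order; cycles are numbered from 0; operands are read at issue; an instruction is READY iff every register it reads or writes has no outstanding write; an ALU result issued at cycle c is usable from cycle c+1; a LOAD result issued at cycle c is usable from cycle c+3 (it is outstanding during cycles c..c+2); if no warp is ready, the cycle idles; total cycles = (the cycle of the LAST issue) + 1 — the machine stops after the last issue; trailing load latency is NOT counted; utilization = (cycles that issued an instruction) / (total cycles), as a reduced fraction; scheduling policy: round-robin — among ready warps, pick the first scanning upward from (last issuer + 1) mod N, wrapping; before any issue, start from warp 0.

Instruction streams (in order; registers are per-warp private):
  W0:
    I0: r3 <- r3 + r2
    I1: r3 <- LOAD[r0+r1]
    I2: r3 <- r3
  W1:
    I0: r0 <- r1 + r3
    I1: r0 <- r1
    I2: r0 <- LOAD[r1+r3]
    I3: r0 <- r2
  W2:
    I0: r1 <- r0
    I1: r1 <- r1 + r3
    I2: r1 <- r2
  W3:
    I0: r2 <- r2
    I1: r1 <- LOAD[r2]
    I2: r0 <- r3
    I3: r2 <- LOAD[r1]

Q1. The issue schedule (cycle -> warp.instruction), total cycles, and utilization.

cycle 0: W0.I0
cycle 1: W1.I0
cycle 2: W2.I0
cycle 3: W3.I0
cycle 4: W0.I1
cycle 5: W1.I1
cycle 6: W2.I1
cycle 7: W3.I1
cycle 8: W0.I2
cycle 9: W1.I2
cycle 10: W2.I2
cycle 11: W3.I2
cycle 12: W1.I3
cycle 13: W3.I3

Answer: 14 cycles, utilization 1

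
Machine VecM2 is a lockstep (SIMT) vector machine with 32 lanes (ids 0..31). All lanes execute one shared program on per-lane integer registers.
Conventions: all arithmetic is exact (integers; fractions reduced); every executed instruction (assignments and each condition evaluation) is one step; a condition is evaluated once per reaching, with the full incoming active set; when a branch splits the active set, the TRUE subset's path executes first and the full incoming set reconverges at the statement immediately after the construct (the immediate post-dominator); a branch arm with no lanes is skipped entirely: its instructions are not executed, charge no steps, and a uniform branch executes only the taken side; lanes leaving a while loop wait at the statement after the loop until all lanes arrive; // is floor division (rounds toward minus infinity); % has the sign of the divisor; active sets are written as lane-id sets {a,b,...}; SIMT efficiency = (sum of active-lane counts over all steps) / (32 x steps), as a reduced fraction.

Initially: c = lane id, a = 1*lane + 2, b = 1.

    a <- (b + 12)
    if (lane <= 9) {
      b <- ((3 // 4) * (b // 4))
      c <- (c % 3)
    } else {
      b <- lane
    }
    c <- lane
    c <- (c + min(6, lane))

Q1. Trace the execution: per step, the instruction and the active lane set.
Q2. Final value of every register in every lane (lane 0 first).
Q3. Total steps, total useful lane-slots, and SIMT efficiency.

step 0: a <- (b + 12)                {0,1,2,3,4,5,6,7,8,9,10,11,12,13,14,15,16,17,18,19,20,21,22,23,24,25,26,27,28,29,30,31}
step 1: eval (lane <= 9)             {0,1,2,3,4,5,6,7,8,9,10,11,12,13,14,15,16,17,18,19,20,21,22,23,24,25,26,27,28,29,30,31}
step 2: b <- ((3 // 4) * (b // 4))   {0,1,2,3,4,5,6,7,8,9}
step 3: c <- (c % 3)                 {0,1,2,3,4,5,6,7,8,9}
step 4: b <- lane                    {10,11,12,13,14,15,16,17,18,19,20,21,22,23,24,25,26,27,28,29,30,31}
step 5: c <- lane                    {0,1,2,3,4,5,6,7,8,9,10,11,12,13,14,15,16,17,18,19,20,21,22,23,24,25,26,27,28,29,30,31}
step 6: c <- (c + min(6, lane))      {0,1,2,3,4,5,6,7,8,9,10,11,12,13,14,15,16,17,18,19,20,21,22,23,24,25,26,27,28,29,30,31}

Answer: 7 steps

c: 0,2,4,6,8,10,12,13,14,15,16,17,18,19,20,21,22,23,24,25,26,27,28,29,30,31,32,33,34,35,36,37
a: 13,13,13,13,13,13,13,13,13,13,13,13,13,13,13,13,13,13,13,13,13,13,13,13,13,13,13,13,13,13,13,13
b: 0,0,0,0,0,0,0,0,0,0,10,11,12,13,14,15,16,17,18,19,20,21,22,23,24,25,26,27,28,29,30,31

steps = 7; useful = 170; efficiency = 170/224 = 85/112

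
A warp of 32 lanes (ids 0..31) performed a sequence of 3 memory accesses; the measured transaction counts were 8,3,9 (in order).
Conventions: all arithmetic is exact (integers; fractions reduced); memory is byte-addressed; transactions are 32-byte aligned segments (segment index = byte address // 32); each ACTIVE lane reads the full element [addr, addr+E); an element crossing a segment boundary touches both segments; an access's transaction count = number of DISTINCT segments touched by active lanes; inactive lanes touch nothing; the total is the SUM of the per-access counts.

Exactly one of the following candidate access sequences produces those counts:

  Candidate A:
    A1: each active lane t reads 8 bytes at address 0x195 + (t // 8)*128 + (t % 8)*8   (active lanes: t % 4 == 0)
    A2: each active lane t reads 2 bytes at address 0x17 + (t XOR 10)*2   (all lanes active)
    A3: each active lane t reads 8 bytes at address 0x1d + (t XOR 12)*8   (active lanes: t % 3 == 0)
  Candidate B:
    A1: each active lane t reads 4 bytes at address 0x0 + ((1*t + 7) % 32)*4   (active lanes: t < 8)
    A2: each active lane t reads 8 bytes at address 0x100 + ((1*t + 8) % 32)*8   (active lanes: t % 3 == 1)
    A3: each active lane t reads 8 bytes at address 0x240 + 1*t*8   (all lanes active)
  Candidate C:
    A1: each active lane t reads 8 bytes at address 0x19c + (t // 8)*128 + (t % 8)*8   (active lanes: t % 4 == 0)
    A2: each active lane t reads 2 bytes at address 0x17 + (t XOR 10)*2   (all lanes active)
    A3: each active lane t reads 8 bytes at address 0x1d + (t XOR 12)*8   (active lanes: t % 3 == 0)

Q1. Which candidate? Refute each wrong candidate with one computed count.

B: A1 gives 2 transactions, not 8
C: A1 gives 12 transactions, not 8
A: all counts match (8,3,9)

Answer: A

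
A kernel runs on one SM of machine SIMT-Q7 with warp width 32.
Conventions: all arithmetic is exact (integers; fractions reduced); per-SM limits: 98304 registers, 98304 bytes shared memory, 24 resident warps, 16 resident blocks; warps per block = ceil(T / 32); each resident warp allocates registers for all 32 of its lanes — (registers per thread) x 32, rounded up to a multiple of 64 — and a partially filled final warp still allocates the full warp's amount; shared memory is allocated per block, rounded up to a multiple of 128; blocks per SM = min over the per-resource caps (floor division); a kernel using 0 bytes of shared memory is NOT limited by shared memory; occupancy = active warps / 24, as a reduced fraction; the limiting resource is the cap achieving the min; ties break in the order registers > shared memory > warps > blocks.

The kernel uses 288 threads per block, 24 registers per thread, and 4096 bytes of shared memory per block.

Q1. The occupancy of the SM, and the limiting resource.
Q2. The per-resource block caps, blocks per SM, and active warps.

Answer: occupancy 3/4, limited by warps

registers: 14 blocks
shared memory: 24 blocks
warps: 2 blocks
blocks: 16 blocks

Answer: 2 blocks, 18 active warps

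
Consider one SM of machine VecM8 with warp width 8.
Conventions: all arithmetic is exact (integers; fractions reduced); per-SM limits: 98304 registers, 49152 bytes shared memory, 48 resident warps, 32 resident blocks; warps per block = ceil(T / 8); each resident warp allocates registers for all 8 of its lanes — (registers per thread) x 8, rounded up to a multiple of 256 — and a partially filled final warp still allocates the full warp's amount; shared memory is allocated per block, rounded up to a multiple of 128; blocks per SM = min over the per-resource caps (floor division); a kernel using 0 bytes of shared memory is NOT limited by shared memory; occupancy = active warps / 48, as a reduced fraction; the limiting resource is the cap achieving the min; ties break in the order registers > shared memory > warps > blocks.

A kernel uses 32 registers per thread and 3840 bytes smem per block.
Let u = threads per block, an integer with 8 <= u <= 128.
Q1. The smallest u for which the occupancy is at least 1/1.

Answer: u = 25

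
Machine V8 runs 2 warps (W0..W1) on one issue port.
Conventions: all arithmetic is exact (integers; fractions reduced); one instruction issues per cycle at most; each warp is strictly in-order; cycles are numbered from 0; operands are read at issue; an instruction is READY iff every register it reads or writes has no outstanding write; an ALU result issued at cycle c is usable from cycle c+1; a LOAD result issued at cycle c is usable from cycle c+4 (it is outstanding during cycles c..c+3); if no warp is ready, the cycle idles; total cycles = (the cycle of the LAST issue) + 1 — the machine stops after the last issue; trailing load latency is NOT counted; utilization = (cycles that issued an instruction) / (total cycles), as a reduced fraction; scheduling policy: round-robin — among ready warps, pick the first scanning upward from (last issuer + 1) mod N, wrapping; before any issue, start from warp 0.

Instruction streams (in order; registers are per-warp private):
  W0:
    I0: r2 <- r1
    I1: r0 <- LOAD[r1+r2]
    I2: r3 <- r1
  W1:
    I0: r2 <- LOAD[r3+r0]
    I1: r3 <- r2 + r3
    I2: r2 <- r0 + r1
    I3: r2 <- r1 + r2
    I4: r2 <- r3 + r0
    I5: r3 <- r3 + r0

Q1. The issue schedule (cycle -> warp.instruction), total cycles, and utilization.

cycle 0: W0.I0
cycle 1: W1.I0
cycle 2: W0.I1
cycle 3: W0.I2
cycle 4: idle
cycle 5: W1.I1
cycle 6: W1.I2
cycle 7: W1.I3
cycle 8: W1.I4
cycle 9: W1.I5

Answer: 10 cycles, utilization 9/10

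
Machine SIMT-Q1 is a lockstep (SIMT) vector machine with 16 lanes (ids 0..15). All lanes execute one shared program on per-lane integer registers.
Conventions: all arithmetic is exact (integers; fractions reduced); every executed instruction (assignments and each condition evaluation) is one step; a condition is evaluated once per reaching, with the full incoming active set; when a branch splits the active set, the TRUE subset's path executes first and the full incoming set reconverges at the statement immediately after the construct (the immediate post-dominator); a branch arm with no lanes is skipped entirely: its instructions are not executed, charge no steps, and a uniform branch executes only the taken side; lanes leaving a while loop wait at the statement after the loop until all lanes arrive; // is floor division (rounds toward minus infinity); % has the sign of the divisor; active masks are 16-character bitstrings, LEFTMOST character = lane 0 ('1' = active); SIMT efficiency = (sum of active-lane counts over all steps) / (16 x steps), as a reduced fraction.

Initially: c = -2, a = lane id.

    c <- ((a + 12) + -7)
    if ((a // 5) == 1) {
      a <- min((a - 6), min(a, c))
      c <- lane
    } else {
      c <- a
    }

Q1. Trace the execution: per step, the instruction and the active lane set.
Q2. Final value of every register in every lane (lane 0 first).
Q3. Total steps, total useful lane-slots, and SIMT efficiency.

step 0: c <- ((a + 12) + -7)         1111111111111111
step 1: eval ((a // 5) == 1)         1111111111111111
step 2: a <- min((a - 6), min(a, c)) 0000011111000000
step 3: c <- lane                    0000011111000000
step 4: c <- a                       1111100000111111

Answer: 5 steps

c: 0,1,2,3,4,5,6,7,8,9,10,11,12,13,14,15
a: 0,1,2,3,4,-1,0,1,2,3,10,11,12,13,14,15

steps = 5; useful = 53; efficiency = 53/80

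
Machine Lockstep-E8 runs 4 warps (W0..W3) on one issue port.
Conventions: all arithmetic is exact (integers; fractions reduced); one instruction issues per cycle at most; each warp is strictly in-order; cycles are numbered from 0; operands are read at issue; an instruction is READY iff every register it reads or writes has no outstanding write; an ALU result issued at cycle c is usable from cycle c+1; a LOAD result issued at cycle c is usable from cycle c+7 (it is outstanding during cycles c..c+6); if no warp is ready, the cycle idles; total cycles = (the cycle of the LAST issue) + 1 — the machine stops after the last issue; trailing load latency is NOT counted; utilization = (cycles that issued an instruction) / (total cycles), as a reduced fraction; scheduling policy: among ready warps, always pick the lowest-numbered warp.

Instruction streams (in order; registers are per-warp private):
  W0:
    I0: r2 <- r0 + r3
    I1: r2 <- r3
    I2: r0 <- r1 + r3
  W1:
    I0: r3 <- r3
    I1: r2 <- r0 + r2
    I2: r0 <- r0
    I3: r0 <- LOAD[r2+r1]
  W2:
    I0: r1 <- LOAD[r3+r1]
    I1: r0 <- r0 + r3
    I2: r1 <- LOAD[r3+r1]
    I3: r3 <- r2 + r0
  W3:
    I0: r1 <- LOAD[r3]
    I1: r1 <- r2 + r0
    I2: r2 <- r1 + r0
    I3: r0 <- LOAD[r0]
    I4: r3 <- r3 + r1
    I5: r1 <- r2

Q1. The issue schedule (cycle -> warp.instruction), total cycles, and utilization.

cycle 0: W0.I0
cycle 1: W0.I1
cycle 2: W0.I2
cycle 3: W1.I0
cycle 4: W1.I1
cycle 5: W1.I2
cycle 6: W1.I3
cycle 7: W2.I0
cycle 8: W2.I1
cycle 9: W3.I0
cycle 10: idle
cycle 11: idle
cycle 12: idle
cycle 13: idle
cycle 14: W2.I2
cycle 15: W2.I3
cycle 16: W3.I1
cycle 17: W3.I2
cycle 18: W3.I3
cycle 19: W3.I4
cycle 20: W3.I5

Answer: 21 cycles, utilization 17/21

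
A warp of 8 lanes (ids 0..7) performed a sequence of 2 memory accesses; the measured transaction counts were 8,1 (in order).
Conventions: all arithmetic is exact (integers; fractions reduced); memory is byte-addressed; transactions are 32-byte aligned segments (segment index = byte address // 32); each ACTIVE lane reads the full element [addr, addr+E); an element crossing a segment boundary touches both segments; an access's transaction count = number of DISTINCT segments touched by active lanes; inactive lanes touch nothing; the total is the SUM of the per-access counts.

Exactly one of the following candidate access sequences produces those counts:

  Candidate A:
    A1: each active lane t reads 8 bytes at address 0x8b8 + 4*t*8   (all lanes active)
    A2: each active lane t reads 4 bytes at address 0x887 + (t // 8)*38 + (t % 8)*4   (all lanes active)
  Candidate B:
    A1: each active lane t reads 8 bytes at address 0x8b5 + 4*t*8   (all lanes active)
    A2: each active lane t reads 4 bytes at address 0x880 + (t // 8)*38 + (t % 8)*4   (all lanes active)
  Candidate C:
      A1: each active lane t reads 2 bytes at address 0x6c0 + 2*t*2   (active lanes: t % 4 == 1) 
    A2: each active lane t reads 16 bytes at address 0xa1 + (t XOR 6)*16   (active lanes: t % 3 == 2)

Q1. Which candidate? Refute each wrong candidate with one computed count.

A: A2 gives 2 transactions, not 1
C: A1 gives 1 transaction, not 8
B: all counts match (8,1)

Answer: B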